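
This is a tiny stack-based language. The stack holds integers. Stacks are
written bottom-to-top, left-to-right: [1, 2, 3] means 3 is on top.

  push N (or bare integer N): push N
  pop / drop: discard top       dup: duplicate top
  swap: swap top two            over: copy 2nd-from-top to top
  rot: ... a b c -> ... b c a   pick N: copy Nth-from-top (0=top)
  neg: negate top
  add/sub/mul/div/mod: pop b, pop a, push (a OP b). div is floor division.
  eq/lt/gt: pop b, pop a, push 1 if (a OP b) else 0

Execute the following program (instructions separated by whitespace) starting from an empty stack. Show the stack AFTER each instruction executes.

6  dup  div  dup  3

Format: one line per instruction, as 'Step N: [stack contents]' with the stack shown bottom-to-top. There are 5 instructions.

Step 1: [6]
Step 2: [6, 6]
Step 3: [1]
Step 4: [1, 1]
Step 5: [1, 1, 3]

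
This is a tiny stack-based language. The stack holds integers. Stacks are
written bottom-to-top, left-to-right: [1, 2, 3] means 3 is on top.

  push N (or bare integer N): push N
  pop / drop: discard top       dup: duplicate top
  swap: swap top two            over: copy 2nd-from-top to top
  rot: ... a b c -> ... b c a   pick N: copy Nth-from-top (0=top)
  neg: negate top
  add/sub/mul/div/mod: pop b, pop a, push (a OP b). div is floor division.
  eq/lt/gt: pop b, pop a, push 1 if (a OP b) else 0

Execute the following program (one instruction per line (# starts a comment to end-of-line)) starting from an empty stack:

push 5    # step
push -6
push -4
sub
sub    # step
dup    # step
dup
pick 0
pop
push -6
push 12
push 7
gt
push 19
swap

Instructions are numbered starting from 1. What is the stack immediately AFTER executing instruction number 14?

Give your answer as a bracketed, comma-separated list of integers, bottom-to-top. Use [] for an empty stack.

Step 1 ('push 5'): [5]
Step 2 ('push -6'): [5, -6]
Step 3 ('push -4'): [5, -6, -4]
Step 4 ('sub'): [5, -2]
Step 5 ('sub'): [7]
Step 6 ('dup'): [7, 7]
Step 7 ('dup'): [7, 7, 7]
Step 8 ('pick 0'): [7, 7, 7, 7]
Step 9 ('pop'): [7, 7, 7]
Step 10 ('push -6'): [7, 7, 7, -6]
Step 11 ('push 12'): [7, 7, 7, -6, 12]
Step 12 ('push 7'): [7, 7, 7, -6, 12, 7]
Step 13 ('gt'): [7, 7, 7, -6, 1]
Step 14 ('push 19'): [7, 7, 7, -6, 1, 19]

Answer: [7, 7, 7, -6, 1, 19]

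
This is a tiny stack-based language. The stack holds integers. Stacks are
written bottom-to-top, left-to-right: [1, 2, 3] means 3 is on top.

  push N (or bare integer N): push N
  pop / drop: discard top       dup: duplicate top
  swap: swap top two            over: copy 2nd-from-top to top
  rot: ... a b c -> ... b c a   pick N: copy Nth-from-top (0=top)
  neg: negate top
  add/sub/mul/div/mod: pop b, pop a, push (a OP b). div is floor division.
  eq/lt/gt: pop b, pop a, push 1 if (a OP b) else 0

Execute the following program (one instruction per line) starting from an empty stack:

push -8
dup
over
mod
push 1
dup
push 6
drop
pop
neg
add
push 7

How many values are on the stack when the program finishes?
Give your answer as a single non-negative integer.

After 'push -8': stack = [-8] (depth 1)
After 'dup': stack = [-8, -8] (depth 2)
After 'over': stack = [-8, -8, -8] (depth 3)
After 'mod': stack = [-8, 0] (depth 2)
After 'push 1': stack = [-8, 0, 1] (depth 3)
After 'dup': stack = [-8, 0, 1, 1] (depth 4)
After 'push 6': stack = [-8, 0, 1, 1, 6] (depth 5)
After 'drop': stack = [-8, 0, 1, 1] (depth 4)
After 'pop': stack = [-8, 0, 1] (depth 3)
After 'neg': stack = [-8, 0, -1] (depth 3)
After 'add': stack = [-8, -1] (depth 2)
After 'push 7': stack = [-8, -1, 7] (depth 3)

Answer: 3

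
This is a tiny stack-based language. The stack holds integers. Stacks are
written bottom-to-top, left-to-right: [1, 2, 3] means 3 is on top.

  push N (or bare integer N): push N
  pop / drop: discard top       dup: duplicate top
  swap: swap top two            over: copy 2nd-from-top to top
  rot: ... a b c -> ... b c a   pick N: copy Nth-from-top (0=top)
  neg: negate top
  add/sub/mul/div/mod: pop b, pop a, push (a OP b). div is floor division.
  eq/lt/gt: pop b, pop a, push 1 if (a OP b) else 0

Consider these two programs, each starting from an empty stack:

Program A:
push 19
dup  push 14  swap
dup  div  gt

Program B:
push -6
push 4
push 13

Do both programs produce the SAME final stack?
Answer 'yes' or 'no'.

Program A trace:
  After 'push 19': [19]
  After 'dup': [19, 19]
  After 'push 14': [19, 19, 14]
  After 'swap': [19, 14, 19]
  After 'dup': [19, 14, 19, 19]
  After 'div': [19, 14, 1]
  After 'gt': [19, 1]
Program A final stack: [19, 1]

Program B trace:
  After 'push -6': [-6]
  After 'push 4': [-6, 4]
  After 'push 13': [-6, 4, 13]
Program B final stack: [-6, 4, 13]
Same: no

Answer: no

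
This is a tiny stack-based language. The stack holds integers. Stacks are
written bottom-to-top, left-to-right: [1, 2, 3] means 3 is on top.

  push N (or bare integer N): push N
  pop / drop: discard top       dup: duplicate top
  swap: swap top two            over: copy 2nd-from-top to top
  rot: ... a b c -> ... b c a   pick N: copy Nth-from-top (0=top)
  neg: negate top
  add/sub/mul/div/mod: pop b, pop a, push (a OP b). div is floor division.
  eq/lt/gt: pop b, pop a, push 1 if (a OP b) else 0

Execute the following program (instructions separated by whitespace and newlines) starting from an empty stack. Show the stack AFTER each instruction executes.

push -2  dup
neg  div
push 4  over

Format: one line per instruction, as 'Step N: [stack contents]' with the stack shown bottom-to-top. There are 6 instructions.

Step 1: [-2]
Step 2: [-2, -2]
Step 3: [-2, 2]
Step 4: [-1]
Step 5: [-1, 4]
Step 6: [-1, 4, -1]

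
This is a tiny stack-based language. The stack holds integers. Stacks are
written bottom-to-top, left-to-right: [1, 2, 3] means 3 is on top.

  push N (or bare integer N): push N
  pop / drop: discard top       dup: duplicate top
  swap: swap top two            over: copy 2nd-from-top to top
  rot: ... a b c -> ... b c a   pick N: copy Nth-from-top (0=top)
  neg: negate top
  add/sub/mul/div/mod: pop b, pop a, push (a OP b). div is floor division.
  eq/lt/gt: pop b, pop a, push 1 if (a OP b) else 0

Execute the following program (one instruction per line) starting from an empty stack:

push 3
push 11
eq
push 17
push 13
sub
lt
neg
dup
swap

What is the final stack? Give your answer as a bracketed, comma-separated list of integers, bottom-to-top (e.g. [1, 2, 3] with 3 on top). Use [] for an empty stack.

Answer: [-1, -1]

Derivation:
After 'push 3': [3]
After 'push 11': [3, 11]
After 'eq': [0]
After 'push 17': [0, 17]
After 'push 13': [0, 17, 13]
After 'sub': [0, 4]
After 'lt': [1]
After 'neg': [-1]
After 'dup': [-1, -1]
After 'swap': [-1, -1]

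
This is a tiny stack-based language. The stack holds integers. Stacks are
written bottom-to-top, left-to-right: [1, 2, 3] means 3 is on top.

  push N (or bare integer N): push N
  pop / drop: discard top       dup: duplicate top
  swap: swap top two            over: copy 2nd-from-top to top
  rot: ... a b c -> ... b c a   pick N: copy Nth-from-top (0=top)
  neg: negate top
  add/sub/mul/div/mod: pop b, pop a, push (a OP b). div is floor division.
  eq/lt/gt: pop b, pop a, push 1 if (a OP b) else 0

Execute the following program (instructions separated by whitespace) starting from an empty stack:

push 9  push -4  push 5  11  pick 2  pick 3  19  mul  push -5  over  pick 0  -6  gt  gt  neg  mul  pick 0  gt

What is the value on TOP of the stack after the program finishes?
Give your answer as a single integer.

Answer: 0

Derivation:
After 'push 9': [9]
After 'push -4': [9, -4]
After 'push 5': [9, -4, 5]
After 'push 11': [9, -4, 5, 11]
After 'pick 2': [9, -4, 5, 11, -4]
After 'pick 3': [9, -4, 5, 11, -4, -4]
After 'push 19': [9, -4, 5, 11, -4, -4, 19]
After 'mul': [9, -4, 5, 11, -4, -76]
After 'push -5': [9, -4, 5, 11, -4, -76, -5]
After 'over': [9, -4, 5, 11, -4, -76, -5, -76]
After 'pick 0': [9, -4, 5, 11, -4, -76, -5, -76, -76]
After 'push -6': [9, -4, 5, 11, -4, -76, -5, -76, -76, -6]
After 'gt': [9, -4, 5, 11, -4, -76, -5, -76, 0]
After 'gt': [9, -4, 5, 11, -4, -76, -5, 0]
After 'neg': [9, -4, 5, 11, -4, -76, -5, 0]
After 'mul': [9, -4, 5, 11, -4, -76, 0]
After 'pick 0': [9, -4, 5, 11, -4, -76, 0, 0]
After 'gt': [9, -4, 5, 11, -4, -76, 0]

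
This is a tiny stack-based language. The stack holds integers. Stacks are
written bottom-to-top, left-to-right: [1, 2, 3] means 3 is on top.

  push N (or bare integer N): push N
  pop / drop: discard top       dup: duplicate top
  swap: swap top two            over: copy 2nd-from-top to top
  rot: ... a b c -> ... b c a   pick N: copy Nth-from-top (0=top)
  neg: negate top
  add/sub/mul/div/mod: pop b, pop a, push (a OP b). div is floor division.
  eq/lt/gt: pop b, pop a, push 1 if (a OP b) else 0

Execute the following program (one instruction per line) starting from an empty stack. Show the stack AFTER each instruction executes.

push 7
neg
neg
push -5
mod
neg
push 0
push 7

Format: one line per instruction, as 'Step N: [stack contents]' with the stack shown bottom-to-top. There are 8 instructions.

Step 1: [7]
Step 2: [-7]
Step 3: [7]
Step 4: [7, -5]
Step 5: [-3]
Step 6: [3]
Step 7: [3, 0]
Step 8: [3, 0, 7]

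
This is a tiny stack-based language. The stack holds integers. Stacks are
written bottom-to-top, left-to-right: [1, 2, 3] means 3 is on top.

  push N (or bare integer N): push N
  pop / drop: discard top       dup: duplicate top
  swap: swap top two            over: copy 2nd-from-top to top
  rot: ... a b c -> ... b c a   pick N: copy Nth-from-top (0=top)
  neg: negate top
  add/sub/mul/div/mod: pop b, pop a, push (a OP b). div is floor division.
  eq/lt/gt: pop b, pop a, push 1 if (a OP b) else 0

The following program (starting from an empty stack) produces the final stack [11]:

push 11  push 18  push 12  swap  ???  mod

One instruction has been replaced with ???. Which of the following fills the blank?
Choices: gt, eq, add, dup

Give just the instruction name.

Stack before ???: [11, 12, 18]
Stack after ???:  [11, 30]
Checking each choice:
  gt: modulo by zero
  eq: modulo by zero
  add: MATCH
  dup: produces [11, 12, 0]


Answer: add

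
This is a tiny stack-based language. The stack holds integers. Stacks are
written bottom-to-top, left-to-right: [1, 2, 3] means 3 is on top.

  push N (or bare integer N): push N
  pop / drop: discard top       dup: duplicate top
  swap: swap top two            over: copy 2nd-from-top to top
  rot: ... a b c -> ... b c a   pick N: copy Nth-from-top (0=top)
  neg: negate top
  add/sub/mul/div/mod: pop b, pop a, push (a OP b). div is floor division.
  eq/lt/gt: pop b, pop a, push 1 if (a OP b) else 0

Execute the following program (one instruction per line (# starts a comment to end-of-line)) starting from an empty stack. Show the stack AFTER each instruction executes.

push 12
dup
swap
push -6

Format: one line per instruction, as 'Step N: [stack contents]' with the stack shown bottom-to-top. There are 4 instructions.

Step 1: [12]
Step 2: [12, 12]
Step 3: [12, 12]
Step 4: [12, 12, -6]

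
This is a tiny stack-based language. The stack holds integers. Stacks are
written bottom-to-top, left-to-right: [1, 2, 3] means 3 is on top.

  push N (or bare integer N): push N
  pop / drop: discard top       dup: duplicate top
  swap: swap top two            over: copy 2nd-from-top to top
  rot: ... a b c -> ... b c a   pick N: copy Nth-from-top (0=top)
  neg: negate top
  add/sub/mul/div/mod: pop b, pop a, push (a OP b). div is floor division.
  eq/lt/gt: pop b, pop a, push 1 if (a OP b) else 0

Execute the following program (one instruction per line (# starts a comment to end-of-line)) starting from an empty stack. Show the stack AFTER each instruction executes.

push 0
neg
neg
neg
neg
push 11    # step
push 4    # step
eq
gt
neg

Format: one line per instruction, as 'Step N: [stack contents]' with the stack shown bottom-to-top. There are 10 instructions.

Step 1: [0]
Step 2: [0]
Step 3: [0]
Step 4: [0]
Step 5: [0]
Step 6: [0, 11]
Step 7: [0, 11, 4]
Step 8: [0, 0]
Step 9: [0]
Step 10: [0]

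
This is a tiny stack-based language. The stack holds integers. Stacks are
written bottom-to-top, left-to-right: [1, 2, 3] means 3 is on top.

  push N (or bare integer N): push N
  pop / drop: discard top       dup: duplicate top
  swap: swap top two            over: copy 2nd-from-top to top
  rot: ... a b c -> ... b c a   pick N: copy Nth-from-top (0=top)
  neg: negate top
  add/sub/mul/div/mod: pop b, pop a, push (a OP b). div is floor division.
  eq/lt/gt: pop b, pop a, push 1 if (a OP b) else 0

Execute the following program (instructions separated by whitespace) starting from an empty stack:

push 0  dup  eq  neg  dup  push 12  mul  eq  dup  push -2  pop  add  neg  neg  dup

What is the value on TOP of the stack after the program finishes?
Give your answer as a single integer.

Answer: 0

Derivation:
After 'push 0': [0]
After 'dup': [0, 0]
After 'eq': [1]
After 'neg': [-1]
After 'dup': [-1, -1]
After 'push 12': [-1, -1, 12]
After 'mul': [-1, -12]
After 'eq': [0]
After 'dup': [0, 0]
After 'push -2': [0, 0, -2]
After 'pop': [0, 0]
After 'add': [0]
After 'neg': [0]
After 'neg': [0]
After 'dup': [0, 0]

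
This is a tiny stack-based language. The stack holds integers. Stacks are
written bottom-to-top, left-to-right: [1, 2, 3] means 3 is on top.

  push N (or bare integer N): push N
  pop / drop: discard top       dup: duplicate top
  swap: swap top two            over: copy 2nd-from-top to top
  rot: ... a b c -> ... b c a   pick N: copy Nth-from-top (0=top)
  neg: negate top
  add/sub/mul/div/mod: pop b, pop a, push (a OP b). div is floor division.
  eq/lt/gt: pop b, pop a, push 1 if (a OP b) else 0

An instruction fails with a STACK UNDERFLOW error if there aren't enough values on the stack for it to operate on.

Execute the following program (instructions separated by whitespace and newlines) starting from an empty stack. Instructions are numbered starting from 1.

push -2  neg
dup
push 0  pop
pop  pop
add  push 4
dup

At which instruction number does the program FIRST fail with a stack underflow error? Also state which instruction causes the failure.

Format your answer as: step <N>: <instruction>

Answer: step 8: add

Derivation:
Step 1 ('push -2'): stack = [-2], depth = 1
Step 2 ('neg'): stack = [2], depth = 1
Step 3 ('dup'): stack = [2, 2], depth = 2
Step 4 ('push 0'): stack = [2, 2, 0], depth = 3
Step 5 ('pop'): stack = [2, 2], depth = 2
Step 6 ('pop'): stack = [2], depth = 1
Step 7 ('pop'): stack = [], depth = 0
Step 8 ('add'): needs 2 value(s) but depth is 0 — STACK UNDERFLOW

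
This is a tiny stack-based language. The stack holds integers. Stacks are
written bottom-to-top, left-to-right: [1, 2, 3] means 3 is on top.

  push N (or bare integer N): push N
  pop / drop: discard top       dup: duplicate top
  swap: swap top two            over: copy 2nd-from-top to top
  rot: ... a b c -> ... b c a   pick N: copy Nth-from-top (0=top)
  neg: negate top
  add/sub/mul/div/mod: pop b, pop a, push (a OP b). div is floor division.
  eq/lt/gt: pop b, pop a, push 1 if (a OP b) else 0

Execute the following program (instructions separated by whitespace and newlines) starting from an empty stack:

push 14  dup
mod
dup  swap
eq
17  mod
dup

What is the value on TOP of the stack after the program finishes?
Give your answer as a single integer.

Answer: 1

Derivation:
After 'push 14': [14]
After 'dup': [14, 14]
After 'mod': [0]
After 'dup': [0, 0]
After 'swap': [0, 0]
After 'eq': [1]
After 'push 17': [1, 17]
After 'mod': [1]
After 'dup': [1, 1]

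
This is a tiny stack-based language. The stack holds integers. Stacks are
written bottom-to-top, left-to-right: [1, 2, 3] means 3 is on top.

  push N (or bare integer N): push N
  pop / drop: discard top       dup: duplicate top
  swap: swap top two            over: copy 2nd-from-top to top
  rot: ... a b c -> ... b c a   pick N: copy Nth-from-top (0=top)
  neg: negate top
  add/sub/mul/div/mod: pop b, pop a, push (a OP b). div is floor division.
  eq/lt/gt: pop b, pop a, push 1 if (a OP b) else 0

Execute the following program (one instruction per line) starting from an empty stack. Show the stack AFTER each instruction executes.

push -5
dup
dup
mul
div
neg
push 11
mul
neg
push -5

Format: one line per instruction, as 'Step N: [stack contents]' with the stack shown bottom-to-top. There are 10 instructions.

Step 1: [-5]
Step 2: [-5, -5]
Step 3: [-5, -5, -5]
Step 4: [-5, 25]
Step 5: [-1]
Step 6: [1]
Step 7: [1, 11]
Step 8: [11]
Step 9: [-11]
Step 10: [-11, -5]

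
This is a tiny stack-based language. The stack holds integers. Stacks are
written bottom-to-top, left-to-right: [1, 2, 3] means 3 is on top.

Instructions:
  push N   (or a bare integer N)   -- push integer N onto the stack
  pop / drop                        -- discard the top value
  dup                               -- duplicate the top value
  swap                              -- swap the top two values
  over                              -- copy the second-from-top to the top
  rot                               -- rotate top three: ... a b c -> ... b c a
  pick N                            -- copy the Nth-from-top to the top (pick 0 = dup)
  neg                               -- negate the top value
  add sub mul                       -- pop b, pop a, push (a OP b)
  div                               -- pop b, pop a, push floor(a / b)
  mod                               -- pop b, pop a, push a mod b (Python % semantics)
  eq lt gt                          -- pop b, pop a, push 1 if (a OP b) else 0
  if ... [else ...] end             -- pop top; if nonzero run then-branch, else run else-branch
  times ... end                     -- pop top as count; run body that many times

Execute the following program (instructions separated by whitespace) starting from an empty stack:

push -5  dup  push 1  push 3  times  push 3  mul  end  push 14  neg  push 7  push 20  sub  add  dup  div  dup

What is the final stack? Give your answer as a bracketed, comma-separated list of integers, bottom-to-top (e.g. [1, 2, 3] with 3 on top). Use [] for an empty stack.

After 'push -5': [-5]
After 'dup': [-5, -5]
After 'push 1': [-5, -5, 1]
After 'push 3': [-5, -5, 1, 3]
After 'times': [-5, -5, 1]
After 'push 3': [-5, -5, 1, 3]
After 'mul': [-5, -5, 3]
After 'push 3': [-5, -5, 3, 3]
After 'mul': [-5, -5, 9]
After 'push 3': [-5, -5, 9, 3]
After 'mul': [-5, -5, 27]
After 'push 14': [-5, -5, 27, 14]
After 'neg': [-5, -5, 27, -14]
After 'push 7': [-5, -5, 27, -14, 7]
After 'push 20': [-5, -5, 27, -14, 7, 20]
After 'sub': [-5, -5, 27, -14, -13]
After 'add': [-5, -5, 27, -27]
After 'dup': [-5, -5, 27, -27, -27]
After 'div': [-5, -5, 27, 1]
After 'dup': [-5, -5, 27, 1, 1]

Answer: [-5, -5, 27, 1, 1]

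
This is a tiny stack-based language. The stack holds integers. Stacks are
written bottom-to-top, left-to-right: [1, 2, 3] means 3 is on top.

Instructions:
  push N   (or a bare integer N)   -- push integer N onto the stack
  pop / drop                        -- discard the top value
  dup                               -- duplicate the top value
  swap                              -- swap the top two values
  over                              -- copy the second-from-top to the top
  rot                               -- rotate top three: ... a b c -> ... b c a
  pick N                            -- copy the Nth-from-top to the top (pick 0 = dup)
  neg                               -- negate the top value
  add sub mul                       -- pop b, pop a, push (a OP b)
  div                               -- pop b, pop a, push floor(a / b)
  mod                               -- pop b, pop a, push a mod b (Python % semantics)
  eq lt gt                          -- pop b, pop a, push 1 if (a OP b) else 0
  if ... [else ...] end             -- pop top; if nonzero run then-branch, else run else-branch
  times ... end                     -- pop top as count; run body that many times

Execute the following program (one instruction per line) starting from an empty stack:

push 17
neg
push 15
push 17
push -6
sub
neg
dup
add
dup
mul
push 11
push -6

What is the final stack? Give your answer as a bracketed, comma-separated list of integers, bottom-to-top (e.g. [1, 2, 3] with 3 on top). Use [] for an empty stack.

After 'push 17': [17]
After 'neg': [-17]
After 'push 15': [-17, 15]
After 'push 17': [-17, 15, 17]
After 'push -6': [-17, 15, 17, -6]
After 'sub': [-17, 15, 23]
After 'neg': [-17, 15, -23]
After 'dup': [-17, 15, -23, -23]
After 'add': [-17, 15, -46]
After 'dup': [-17, 15, -46, -46]
After 'mul': [-17, 15, 2116]
After 'push 11': [-17, 15, 2116, 11]
After 'push -6': [-17, 15, 2116, 11, -6]

Answer: [-17, 15, 2116, 11, -6]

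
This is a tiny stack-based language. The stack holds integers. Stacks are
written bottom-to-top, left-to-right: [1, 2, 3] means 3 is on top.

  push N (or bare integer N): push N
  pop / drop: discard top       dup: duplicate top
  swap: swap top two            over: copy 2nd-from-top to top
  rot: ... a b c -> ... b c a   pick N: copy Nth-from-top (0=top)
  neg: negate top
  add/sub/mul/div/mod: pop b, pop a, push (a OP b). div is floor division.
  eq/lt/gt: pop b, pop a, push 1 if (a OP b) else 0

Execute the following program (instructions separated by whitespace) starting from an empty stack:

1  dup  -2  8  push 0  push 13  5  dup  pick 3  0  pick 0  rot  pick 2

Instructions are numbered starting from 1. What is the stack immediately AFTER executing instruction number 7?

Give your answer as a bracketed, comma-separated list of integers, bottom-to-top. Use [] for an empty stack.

Answer: [1, 1, -2, 8, 0, 13, 5]

Derivation:
Step 1 ('1'): [1]
Step 2 ('dup'): [1, 1]
Step 3 ('-2'): [1, 1, -2]
Step 4 ('8'): [1, 1, -2, 8]
Step 5 ('push 0'): [1, 1, -2, 8, 0]
Step 6 ('push 13'): [1, 1, -2, 8, 0, 13]
Step 7 ('5'): [1, 1, -2, 8, 0, 13, 5]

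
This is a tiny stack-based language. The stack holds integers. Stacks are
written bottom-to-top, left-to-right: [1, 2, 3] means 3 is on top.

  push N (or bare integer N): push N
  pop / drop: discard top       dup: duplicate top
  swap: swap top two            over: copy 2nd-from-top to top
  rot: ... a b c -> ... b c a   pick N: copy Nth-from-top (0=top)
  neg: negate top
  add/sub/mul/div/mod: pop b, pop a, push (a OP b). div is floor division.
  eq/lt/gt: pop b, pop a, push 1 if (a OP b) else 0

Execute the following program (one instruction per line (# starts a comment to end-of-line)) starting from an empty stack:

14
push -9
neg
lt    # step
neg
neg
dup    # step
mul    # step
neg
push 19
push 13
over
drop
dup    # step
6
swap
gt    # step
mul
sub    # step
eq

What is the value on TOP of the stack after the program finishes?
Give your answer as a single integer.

Answer: 0

Derivation:
After 'push 14': [14]
After 'push -9': [14, -9]
After 'neg': [14, 9]
After 'lt': [0]
After 'neg': [0]
After 'neg': [0]
After 'dup': [0, 0]
After 'mul': [0]
After 'neg': [0]
After 'push 19': [0, 19]
After 'push 13': [0, 19, 13]
After 'over': [0, 19, 13, 19]
After 'drop': [0, 19, 13]
After 'dup': [0, 19, 13, 13]
After 'push 6': [0, 19, 13, 13, 6]
After 'swap': [0, 19, 13, 6, 13]
After 'gt': [0, 19, 13, 0]
After 'mul': [0, 19, 0]
After 'sub': [0, 19]
After 'eq': [0]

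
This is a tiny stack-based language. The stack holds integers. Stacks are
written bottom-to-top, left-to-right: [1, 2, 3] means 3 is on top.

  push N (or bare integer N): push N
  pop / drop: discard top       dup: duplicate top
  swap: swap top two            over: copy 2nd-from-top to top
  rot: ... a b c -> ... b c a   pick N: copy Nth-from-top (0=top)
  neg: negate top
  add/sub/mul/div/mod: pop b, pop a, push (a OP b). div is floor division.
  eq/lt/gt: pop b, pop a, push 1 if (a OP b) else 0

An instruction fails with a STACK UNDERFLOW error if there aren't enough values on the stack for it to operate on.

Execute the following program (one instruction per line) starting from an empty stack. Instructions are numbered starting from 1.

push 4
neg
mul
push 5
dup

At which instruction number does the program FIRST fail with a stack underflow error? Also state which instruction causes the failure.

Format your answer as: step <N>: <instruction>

Answer: step 3: mul

Derivation:
Step 1 ('push 4'): stack = [4], depth = 1
Step 2 ('neg'): stack = [-4], depth = 1
Step 3 ('mul'): needs 2 value(s) but depth is 1 — STACK UNDERFLOW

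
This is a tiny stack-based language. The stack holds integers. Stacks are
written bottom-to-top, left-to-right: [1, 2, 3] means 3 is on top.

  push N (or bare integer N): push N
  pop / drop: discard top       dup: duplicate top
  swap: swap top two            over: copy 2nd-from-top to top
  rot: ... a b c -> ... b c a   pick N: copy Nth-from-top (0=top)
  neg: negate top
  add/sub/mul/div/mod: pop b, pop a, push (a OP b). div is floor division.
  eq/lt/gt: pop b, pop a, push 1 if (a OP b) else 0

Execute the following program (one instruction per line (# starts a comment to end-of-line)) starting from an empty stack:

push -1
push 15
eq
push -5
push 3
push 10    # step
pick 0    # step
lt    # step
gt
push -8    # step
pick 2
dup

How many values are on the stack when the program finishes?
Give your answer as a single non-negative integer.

After 'push -1': stack = [-1] (depth 1)
After 'push 15': stack = [-1, 15] (depth 2)
After 'eq': stack = [0] (depth 1)
After 'push -5': stack = [0, -5] (depth 2)
After 'push 3': stack = [0, -5, 3] (depth 3)
After 'push 10': stack = [0, -5, 3, 10] (depth 4)
After 'pick 0': stack = [0, -5, 3, 10, 10] (depth 5)
After 'lt': stack = [0, -5, 3, 0] (depth 4)
After 'gt': stack = [0, -5, 1] (depth 3)
After 'push -8': stack = [0, -5, 1, -8] (depth 4)
After 'pick 2': stack = [0, -5, 1, -8, -5] (depth 5)
After 'dup': stack = [0, -5, 1, -8, -5, -5] (depth 6)

Answer: 6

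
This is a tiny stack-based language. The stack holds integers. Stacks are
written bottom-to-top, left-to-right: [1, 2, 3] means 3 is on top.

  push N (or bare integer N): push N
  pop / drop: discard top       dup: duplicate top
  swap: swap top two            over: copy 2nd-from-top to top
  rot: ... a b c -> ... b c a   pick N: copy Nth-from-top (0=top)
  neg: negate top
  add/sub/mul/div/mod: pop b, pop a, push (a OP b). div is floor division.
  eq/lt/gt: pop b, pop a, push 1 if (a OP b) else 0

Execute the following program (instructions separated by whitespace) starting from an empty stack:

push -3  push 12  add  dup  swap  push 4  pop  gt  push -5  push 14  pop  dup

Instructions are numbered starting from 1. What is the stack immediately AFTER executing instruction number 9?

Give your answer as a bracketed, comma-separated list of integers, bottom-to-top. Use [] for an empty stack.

Answer: [0, -5]

Derivation:
Step 1 ('push -3'): [-3]
Step 2 ('push 12'): [-3, 12]
Step 3 ('add'): [9]
Step 4 ('dup'): [9, 9]
Step 5 ('swap'): [9, 9]
Step 6 ('push 4'): [9, 9, 4]
Step 7 ('pop'): [9, 9]
Step 8 ('gt'): [0]
Step 9 ('push -5'): [0, -5]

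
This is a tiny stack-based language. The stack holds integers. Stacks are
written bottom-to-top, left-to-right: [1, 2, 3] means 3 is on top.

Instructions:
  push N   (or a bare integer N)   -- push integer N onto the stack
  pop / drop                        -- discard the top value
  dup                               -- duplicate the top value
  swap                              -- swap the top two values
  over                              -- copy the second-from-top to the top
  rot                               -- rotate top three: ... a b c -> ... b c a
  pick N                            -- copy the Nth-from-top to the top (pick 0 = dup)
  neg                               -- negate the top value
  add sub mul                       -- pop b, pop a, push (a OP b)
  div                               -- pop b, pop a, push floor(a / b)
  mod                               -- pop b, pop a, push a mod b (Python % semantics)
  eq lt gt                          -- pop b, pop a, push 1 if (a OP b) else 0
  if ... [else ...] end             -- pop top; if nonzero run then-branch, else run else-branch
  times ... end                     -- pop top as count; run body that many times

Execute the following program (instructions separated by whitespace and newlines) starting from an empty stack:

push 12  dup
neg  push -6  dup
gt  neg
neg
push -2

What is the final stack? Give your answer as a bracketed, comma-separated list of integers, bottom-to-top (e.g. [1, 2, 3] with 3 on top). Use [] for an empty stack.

After 'push 12': [12]
After 'dup': [12, 12]
After 'neg': [12, -12]
After 'push -6': [12, -12, -6]
After 'dup': [12, -12, -6, -6]
After 'gt': [12, -12, 0]
After 'neg': [12, -12, 0]
After 'neg': [12, -12, 0]
After 'push -2': [12, -12, 0, -2]

Answer: [12, -12, 0, -2]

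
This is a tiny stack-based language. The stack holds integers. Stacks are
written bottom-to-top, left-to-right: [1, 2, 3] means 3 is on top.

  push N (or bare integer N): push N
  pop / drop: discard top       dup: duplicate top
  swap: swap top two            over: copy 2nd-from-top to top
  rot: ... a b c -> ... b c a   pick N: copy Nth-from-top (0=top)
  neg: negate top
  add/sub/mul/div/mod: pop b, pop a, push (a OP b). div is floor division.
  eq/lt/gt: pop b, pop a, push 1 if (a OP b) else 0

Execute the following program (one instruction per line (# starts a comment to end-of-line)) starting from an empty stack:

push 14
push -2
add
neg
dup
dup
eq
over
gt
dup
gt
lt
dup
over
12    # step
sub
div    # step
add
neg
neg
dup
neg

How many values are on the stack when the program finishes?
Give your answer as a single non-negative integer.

After 'push 14': stack = [14] (depth 1)
After 'push -2': stack = [14, -2] (depth 2)
After 'add': stack = [12] (depth 1)
After 'neg': stack = [-12] (depth 1)
After 'dup': stack = [-12, -12] (depth 2)
After 'dup': stack = [-12, -12, -12] (depth 3)
After 'eq': stack = [-12, 1] (depth 2)
After 'over': stack = [-12, 1, -12] (depth 3)
After 'gt': stack = [-12, 1] (depth 2)
After 'dup': stack = [-12, 1, 1] (depth 3)
  ...
After 'dup': stack = [1, 1] (depth 2)
After 'over': stack = [1, 1, 1] (depth 3)
After 'push 12': stack = [1, 1, 1, 12] (depth 4)
After 'sub': stack = [1, 1, -11] (depth 3)
After 'div': stack = [1, -1] (depth 2)
After 'add': stack = [0] (depth 1)
After 'neg': stack = [0] (depth 1)
After 'neg': stack = [0] (depth 1)
After 'dup': stack = [0, 0] (depth 2)
After 'neg': stack = [0, 0] (depth 2)

Answer: 2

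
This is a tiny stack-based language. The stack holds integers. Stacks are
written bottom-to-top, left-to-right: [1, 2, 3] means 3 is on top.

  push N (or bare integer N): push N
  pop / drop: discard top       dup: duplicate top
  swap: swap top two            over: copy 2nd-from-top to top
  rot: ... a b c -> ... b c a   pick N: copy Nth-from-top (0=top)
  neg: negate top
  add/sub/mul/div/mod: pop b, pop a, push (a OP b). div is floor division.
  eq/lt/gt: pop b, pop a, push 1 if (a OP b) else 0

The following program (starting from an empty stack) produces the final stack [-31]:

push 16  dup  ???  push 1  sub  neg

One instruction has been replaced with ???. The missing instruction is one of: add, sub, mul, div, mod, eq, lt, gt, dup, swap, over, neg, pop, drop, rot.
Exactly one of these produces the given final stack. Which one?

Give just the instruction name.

Stack before ???: [16, 16]
Stack after ???:  [32]
The instruction that transforms [16, 16] -> [32] is: add

Answer: add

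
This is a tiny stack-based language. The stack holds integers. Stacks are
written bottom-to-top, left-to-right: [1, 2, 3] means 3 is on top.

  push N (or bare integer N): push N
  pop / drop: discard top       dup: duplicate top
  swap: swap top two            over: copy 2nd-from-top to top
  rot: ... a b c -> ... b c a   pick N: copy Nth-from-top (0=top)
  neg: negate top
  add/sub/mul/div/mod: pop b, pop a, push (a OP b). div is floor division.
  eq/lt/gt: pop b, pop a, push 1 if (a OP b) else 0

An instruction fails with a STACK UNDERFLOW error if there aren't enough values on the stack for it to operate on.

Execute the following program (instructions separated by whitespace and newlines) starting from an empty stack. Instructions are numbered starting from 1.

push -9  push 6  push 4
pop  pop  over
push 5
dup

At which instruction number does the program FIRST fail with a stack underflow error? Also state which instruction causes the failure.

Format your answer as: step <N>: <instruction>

Answer: step 6: over

Derivation:
Step 1 ('push -9'): stack = [-9], depth = 1
Step 2 ('push 6'): stack = [-9, 6], depth = 2
Step 3 ('push 4'): stack = [-9, 6, 4], depth = 3
Step 4 ('pop'): stack = [-9, 6], depth = 2
Step 5 ('pop'): stack = [-9], depth = 1
Step 6 ('over'): needs 2 value(s) but depth is 1 — STACK UNDERFLOW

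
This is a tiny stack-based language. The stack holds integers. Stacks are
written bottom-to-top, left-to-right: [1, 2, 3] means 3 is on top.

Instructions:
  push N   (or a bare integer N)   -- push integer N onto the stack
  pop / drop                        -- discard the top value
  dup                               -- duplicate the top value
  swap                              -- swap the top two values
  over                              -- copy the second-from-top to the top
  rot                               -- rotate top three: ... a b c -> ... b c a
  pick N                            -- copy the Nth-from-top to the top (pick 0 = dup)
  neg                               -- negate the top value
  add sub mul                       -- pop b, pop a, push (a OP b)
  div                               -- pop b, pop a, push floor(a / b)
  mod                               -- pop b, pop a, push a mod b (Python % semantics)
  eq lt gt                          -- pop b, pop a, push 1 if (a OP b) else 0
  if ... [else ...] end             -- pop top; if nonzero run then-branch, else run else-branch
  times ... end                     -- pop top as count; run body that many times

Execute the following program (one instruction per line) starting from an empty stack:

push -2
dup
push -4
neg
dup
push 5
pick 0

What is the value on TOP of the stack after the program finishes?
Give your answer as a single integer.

After 'push -2': [-2]
After 'dup': [-2, -2]
After 'push -4': [-2, -2, -4]
After 'neg': [-2, -2, 4]
After 'dup': [-2, -2, 4, 4]
After 'push 5': [-2, -2, 4, 4, 5]
After 'pick 0': [-2, -2, 4, 4, 5, 5]

Answer: 5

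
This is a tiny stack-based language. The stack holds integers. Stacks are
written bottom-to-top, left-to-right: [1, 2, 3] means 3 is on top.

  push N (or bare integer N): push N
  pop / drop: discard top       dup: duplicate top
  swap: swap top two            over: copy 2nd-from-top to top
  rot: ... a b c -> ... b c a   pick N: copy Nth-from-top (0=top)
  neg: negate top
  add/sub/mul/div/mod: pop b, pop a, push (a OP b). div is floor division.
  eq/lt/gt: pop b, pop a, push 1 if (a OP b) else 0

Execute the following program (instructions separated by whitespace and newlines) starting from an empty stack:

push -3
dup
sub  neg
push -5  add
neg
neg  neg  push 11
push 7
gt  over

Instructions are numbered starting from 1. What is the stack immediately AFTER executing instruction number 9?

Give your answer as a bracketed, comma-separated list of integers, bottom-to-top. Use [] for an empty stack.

Step 1 ('push -3'): [-3]
Step 2 ('dup'): [-3, -3]
Step 3 ('sub'): [0]
Step 4 ('neg'): [0]
Step 5 ('push -5'): [0, -5]
Step 6 ('add'): [-5]
Step 7 ('neg'): [5]
Step 8 ('neg'): [-5]
Step 9 ('neg'): [5]

Answer: [5]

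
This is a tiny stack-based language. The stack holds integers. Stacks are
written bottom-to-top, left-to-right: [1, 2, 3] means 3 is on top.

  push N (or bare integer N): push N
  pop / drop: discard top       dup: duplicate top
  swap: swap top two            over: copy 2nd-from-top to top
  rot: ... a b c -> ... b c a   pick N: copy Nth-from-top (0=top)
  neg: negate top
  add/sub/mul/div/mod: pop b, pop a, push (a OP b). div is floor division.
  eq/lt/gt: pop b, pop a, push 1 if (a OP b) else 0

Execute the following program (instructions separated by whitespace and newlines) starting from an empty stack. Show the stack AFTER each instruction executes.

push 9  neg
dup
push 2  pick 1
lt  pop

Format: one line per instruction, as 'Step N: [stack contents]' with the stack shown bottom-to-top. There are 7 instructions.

Step 1: [9]
Step 2: [-9]
Step 3: [-9, -9]
Step 4: [-9, -9, 2]
Step 5: [-9, -9, 2, -9]
Step 6: [-9, -9, 0]
Step 7: [-9, -9]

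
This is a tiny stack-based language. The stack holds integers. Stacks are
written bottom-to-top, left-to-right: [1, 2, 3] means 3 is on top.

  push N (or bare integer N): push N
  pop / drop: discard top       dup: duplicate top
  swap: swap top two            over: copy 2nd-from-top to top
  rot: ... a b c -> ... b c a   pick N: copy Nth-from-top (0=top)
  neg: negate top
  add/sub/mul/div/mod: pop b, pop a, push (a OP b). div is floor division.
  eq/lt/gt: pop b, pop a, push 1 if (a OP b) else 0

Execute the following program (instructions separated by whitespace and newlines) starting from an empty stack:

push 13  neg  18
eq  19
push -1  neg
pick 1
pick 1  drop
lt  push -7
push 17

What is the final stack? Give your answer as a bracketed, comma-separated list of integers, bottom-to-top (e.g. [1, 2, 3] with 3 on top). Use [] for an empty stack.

After 'push 13': [13]
After 'neg': [-13]
After 'push 18': [-13, 18]
After 'eq': [0]
After 'push 19': [0, 19]
After 'push -1': [0, 19, -1]
After 'neg': [0, 19, 1]
After 'pick 1': [0, 19, 1, 19]
After 'pick 1': [0, 19, 1, 19, 1]
After 'drop': [0, 19, 1, 19]
After 'lt': [0, 19, 1]
After 'push -7': [0, 19, 1, -7]
After 'push 17': [0, 19, 1, -7, 17]

Answer: [0, 19, 1, -7, 17]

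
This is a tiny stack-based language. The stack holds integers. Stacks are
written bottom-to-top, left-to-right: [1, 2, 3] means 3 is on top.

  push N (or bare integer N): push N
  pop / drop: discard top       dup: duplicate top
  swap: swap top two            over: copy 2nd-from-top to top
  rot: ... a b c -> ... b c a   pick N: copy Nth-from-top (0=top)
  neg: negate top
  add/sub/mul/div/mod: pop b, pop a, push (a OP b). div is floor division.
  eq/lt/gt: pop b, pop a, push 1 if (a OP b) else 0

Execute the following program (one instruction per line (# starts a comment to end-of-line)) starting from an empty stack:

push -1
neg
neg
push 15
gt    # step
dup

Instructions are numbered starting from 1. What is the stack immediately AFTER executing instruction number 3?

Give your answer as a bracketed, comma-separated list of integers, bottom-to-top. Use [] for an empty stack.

Answer: [-1]

Derivation:
Step 1 ('push -1'): [-1]
Step 2 ('neg'): [1]
Step 3 ('neg'): [-1]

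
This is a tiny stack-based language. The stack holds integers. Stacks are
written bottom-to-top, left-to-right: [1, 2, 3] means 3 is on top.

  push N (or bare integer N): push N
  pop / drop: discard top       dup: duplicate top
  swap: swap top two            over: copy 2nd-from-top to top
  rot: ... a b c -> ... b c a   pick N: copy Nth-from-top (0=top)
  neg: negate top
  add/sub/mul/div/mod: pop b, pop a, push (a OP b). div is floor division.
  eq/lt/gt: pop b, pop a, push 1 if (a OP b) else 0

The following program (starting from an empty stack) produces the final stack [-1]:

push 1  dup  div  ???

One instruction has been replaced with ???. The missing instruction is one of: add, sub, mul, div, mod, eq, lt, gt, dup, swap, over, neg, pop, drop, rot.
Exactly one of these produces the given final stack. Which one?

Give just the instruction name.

Stack before ???: [1]
Stack after ???:  [-1]
The instruction that transforms [1] -> [-1] is: neg

Answer: neg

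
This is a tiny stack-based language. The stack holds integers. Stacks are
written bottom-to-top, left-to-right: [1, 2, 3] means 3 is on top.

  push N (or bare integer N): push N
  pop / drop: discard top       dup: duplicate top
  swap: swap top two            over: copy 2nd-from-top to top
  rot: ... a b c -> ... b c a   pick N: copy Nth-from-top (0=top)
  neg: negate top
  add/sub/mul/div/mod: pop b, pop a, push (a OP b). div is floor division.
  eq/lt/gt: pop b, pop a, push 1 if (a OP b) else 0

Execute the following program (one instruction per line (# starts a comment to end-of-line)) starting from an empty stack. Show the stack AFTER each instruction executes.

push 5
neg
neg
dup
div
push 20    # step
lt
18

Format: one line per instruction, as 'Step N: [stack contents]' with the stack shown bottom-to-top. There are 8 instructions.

Step 1: [5]
Step 2: [-5]
Step 3: [5]
Step 4: [5, 5]
Step 5: [1]
Step 6: [1, 20]
Step 7: [1]
Step 8: [1, 18]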